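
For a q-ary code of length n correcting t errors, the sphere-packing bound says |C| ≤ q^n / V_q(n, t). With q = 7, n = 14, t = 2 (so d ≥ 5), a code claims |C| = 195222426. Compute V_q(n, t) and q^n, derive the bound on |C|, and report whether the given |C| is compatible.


V_q(n, t) = 3361, q^n = 678223072849, Hamming bound = 201792047, |C| = 195222426 ≤ bound (satisfied).

Step 1: Compute V_q(n, t) = Σ_{j=0}^2 C(n, j) (q−1)^j.
  j = 0: C(14,0)·(6)^0 = 1·1 = 1.
  j = 1: C(14,1)·(6)^1 = 14·6 = 84.
  j = 2: C(14,2)·(6)^2 = 91·36 = 3276.
  V_q(n, t) = 1 + 84 + 3276 = 3361.
Step 2: q^n = 7^14 = 678223072849.
Step 3: Hamming bound ⌊q^n / V_q(n,t)⌋ = ⌊678223072849/3361⌋ = 201792047.
Step 4: Compare |C| = 195222426 to 201792047: satisfied.
The claimed |C| lies below the Hamming bound.


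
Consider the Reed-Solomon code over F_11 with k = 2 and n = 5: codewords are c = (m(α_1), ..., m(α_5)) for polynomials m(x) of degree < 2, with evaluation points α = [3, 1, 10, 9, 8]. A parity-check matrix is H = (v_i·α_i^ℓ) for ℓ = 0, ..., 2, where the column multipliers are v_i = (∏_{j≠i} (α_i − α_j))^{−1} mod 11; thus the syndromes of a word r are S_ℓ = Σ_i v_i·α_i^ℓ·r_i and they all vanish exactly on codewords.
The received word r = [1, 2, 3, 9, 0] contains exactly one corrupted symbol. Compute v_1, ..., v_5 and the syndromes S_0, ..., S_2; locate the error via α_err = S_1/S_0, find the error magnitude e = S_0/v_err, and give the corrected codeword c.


S = (10, 3, 2), error at position 5, error magnitude e = 7, c = [1, 2, 3, 9, 4].

Step 1: column multipliers v_i = (∏_{j≠i}(α_i − α_j))^{−1} mod 11.
  i = 1 (α = 3): (3−1)(3−10)(3−9)(3−8) = 2·(−7)·(−6)·(−5) = −420 ≡ 9, so v_1 = 9^{−1} = 5 (mod 11).
  i = 2 (α = 1): (1−3)(1−10)(1−9)(1−8) = (−2)·(−9)·(−8)·(−7) = 1008 ≡ 7, so v_2 = 7^{−1} = 8 (mod 11).
  i = 3 (α = 10): (10−3)(10−1)(10−9)(10−8) = 7·9·1·2 = 126 ≡ 5, so v_3 = 5^{−1} = 9 (mod 11).
  i = 4 (α = 9): (9−3)(9−1)(9−10)(9−8) = 6·8·(−1)·1 = −48 ≡ 7, so v_4 = 7^{−1} = 8 (mod 11).
  i = 5 (α = 8): (8−3)(8−1)(8−10)(8−9) = 5·7·(−2)·(−1) = 70 ≡ 4, so v_5 = 4^{−1} = 3 (mod 11).
  v = [5, 8, 9, 8, 3].
Step 2: syndromes of r = [1, 2, 3, 9, 0] (all sums mod 11).
  S_0 = Σ v_i r_i = 5·1 + 8·2 + 9·3 + 8·9 + 3·0 = 120 ≡ 10.
  S_1 = Σ v_i α_i r_i = 5·3·1 + 8·1·2 + 9·10·3 + 8·9·9 + 3·8·0 = 949 ≡ 3.
  α_i^2 mod 11 = [9, 1, 1, 4, 9].
  S_2 = Σ v_i α_i^2 r_i = 5·9·1 + 8·1·2 + 9·1·3 + 8·4·9 + 3·9·0 = 376 ≡ 2.
  S = (10, 3, 2) ≠ 0, so r is not a codeword (an error is present).
Step 3: locate the error. For a single error e at position i, S_ℓ = v_i·e·α_i^ℓ, so α_err = S_1/S_0.
  S_0^{−1} = 10^{−1} = 10 (mod 11), so α_err = 3·10 = 30 ≡ 8 = α_5. Error position i = 5.
  Consistency check: S_2/S_1 = 2·4 = 8 ≡ 8 = α_err ✓ (single-error assumption holds).
Step 4: error magnitude e = S_0/v_5 = S_0·∏_{j≠5}(α_5 − α_j) = 10·4 = 40 ≡ 7 (mod 11).
Step 5: correct position 5: c_5 = r_5 − e = 0 − 7 ≡ 4 (mod 11). Hence c = [1, 2, 3, 9, 4].
  Check: interpolating c through the α_i gives m(x) = 8 + 5·x (degree < 2) with m(α_i) = c_i for every i, so c is indeed a codeword.


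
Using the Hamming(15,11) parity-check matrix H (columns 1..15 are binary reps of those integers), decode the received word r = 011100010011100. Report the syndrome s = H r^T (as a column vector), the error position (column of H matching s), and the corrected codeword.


s = (0, 1, 1, 1)^T, error position = 7, corrected codeword c = 011100110011100

Compute s = H r^T mod 2 one row at a time:
  s_1 = 1 + 0 + 0 + 1 + 1 + 1 + 0 + 0 = 4 ≡ 0 (mod 2).
  s_2 = 1 + 0 + 0 + 0 + 1 + 1 + 0 + 0 = 3 ≡ 1 (mod 2).
  s_3 = 1 + 1 + 0 + 0 + 0 + 1 + 0 + 0 = 3 ≡ 1 (mod 2).
  s_4 = 0 + 1 + 0 + 0 + 0 + 1 + 1 + 0 = 3 ≡ 1 (mod 2).
s = (0, 1, 1, 1)^T — this equals column 7 of H (binary 0111), so error is at position 7.
Correct: flip bit 7 of r = 011100010011100 to get c = 011100110011100.


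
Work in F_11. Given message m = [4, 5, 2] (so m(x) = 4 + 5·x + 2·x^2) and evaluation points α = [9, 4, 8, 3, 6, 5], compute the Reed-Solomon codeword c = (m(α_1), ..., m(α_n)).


c = [2, 1, 7, 4, 7, 2]

Message polynomial: m(x) = 4 + 5·x + 2·x^2 (mod 11).
For each evaluation point α_i, compute m(α_i) mod 11:
  α_1 = 9: Horner steps 2 → 1 → 2, so m(9) = 2.
  α_2 = 4: Horner steps 2 → 2 → 1, so m(4) = 1.
  α_3 = 8: Horner steps 2 → 10 → 7, so m(8) = 7.
  α_4 = 3: Horner steps 2 → 0 → 4, so m(3) = 4.
  α_5 = 6: Horner steps 2 → 6 → 7, so m(6) = 7.
  α_6 = 5: Horner steps 2 → 4 → 2, so m(5) = 2.
Codeword c = [2, 1, 7, 4, 7, 2] ∈ F_11^6.


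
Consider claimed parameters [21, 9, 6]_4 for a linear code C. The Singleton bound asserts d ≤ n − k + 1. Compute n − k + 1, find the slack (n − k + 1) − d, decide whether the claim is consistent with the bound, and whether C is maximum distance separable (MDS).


Singleton RHS = n − k + 1 = 13, slack = 7, bound satisfied, not MDS.

Singleton bound: d ≤ n − k + 1.
Here n = 21, k = 9, so n − k + 1 = 13.
Given d = 6, check d ≤ 13: YES.
Slack = (n − k + 1) − d = 7.
The code is NOT MDS (slack = 7 > 0).
Description: the claimed parameters are [21, 9, 6]_4; such a code would be non-MDS.


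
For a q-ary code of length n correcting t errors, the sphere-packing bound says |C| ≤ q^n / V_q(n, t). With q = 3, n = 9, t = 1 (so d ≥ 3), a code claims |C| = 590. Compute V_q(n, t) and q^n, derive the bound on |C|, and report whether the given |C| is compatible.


V_q(n, t) = 19, q^n = 19683, Hamming bound = 1035, |C| = 590 ≤ bound (satisfied).

Step 1: Compute V_q(n, t) = Σ_{j=0}^1 C(n, j) (q−1)^j.
  j = 0: C(9,0)·(2)^0 = 1·1 = 1.
  j = 1: C(9,1)·(2)^1 = 9·2 = 18.
  V_q(n, t) = 1 + 18 = 19.
Step 2: q^n = 3^9 = 19683.
Step 3: Hamming bound ⌊q^n / V_q(n,t)⌋ = ⌊19683/19⌋ = 1035.
Step 4: Compare |C| = 590 to 1035: satisfied.
The claimed |C| lies below the Hamming bound.


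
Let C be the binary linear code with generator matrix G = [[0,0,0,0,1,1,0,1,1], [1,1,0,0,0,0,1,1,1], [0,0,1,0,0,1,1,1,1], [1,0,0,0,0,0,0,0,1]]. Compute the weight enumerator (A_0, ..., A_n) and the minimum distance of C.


Weight distribution: A_0 = 1, A_2 = 1, A_3 = 2, A_4 = 5, A_5 = 6, A_6 = 1. Minimum distance d = 2.

Enumerate all 2^4 = 16 messages m ∈ F_2^4.
For each, compute codeword c = mG in F_2^9, then tally its weight.
  m = 0000 → c = 000000000, weight = 0.
  m = 1000 → c = 000011011, weight = 4.
  m = 0100 → c = 110000111, weight = 5.
  m = 1100 → c = 110011100, weight = 5.
  m = 0010 → c = 001001111, weight = 5.
  m = 1010 → c = 001010100, weight = 3.
  m = 0110 → c = 111001000, weight = 4.
  m = 1110 → c = 111010011, weight = 6.
  m = 0001 → c = 100000001, weight = 2.
  m = 1001 → c = 100011010, weight = 4.
  m = 0101 → c = 010000110, weight = 3.
  m = 1101 → c = 010011101, weight = 5.
  m = 0011 → c = 101001110, weight = 5.
  m = 1011 → c = 101010101, weight = 5.
  m = 0111 → c = 011001001, weight = 4.
  m = 1111 → c = 011010010, weight = 4.
Tally weights:
  weight 0: 1 codewords.
  weight 2: 1 codewords.
  weight 3: 2 codewords.
  weight 4: 5 codewords.
  weight 5: 6 codewords.
  weight 6: 1 codewords.
Minimum distance d = smallest w > 0 with A_w > 0 = 2.
Sanity: Σ A_w = 16 = 2^4 = 16 ✓.


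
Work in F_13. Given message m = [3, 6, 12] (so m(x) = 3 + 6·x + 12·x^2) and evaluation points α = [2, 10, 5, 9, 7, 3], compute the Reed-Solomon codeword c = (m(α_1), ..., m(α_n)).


c = [11, 2, 8, 2, 9, 12]

Message polynomial: m(x) = 3 + 6·x + 12·x^2 (mod 13).
For each evaluation point α_i, compute m(α_i) mod 13:
  α_1 = 2: Horner steps 12 → 4 → 11, so m(2) = 11.
  α_2 = 10: Horner steps 12 → 9 → 2, so m(10) = 2.
  α_3 = 5: Horner steps 12 → 1 → 8, so m(5) = 8.
  α_4 = 9: Horner steps 12 → 10 → 2, so m(9) = 2.
  α_5 = 7: Horner steps 12 → 12 → 9, so m(7) = 9.
  α_6 = 3: Horner steps 12 → 3 → 12, so m(3) = 12.
Codeword c = [11, 2, 8, 2, 9, 12] ∈ F_13^6.


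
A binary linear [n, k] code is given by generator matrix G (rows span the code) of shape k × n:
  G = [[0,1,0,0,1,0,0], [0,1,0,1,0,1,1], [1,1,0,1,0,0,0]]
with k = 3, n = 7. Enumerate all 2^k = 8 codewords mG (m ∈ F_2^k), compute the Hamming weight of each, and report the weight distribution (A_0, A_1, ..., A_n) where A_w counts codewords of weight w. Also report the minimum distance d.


Weight distribution: A_0 = 1, A_2 = 1, A_3 = 3, A_4 = 2, A_5 = 1. Minimum distance d = 2.

Enumerate all 2^3 = 8 messages m ∈ F_2^3.
For each, compute codeword c = mG in F_2^7, then tally its weight.
  m = 000 → c = 0000000, weight = 0.
  m = 100 → c = 0100100, weight = 2.
  m = 010 → c = 0101011, weight = 4.
  m = 110 → c = 0001111, weight = 4.
  m = 001 → c = 1101000, weight = 3.
  m = 101 → c = 1001100, weight = 3.
  m = 011 → c = 1000011, weight = 3.
  m = 111 → c = 1100111, weight = 5.
Tally weights:
  weight 0: 1 codewords.
  weight 2: 1 codewords.
  weight 3: 3 codewords.
  weight 4: 2 codewords.
  weight 5: 1 codewords.
Minimum distance d = smallest w > 0 with A_w > 0 = 2.
Sanity: Σ A_w = 8 = 2^3 = 8 ✓.


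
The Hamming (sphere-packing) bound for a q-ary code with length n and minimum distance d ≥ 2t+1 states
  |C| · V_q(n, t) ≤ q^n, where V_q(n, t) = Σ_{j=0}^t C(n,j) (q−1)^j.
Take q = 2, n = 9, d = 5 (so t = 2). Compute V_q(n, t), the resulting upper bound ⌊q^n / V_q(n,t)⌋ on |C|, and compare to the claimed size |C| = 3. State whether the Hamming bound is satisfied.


V_q(n, t) = 46, q^n = 512, Hamming bound = 11, |C| = 3 ≤ bound (satisfied).

Step 1: Compute V_q(n, t) = Σ_{j=0}^2 C(n, j) (q−1)^j.
  j = 0: C(9,0)·(1)^0 = 1·1 = 1.
  j = 1: C(9,1)·(1)^1 = 9·1 = 9.
  j = 2: C(9,2)·(1)^2 = 36·1 = 36.
  V_q(n, t) = 1 + 9 + 36 = 46.
Step 2: q^n = 2^9 = 512.
Step 3: Hamming bound ⌊q^n / V_q(n,t)⌋ = ⌊512/46⌋ = 11.
Step 4: Compare |C| = 3 to 11: satisfied.
The claimed |C| lies below the Hamming bound.


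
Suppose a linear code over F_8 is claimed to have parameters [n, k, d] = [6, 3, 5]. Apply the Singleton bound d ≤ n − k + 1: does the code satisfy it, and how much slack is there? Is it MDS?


Singleton RHS = n − k + 1 = 4, slack = -1, bound violated (no such code; not MDS).

Singleton bound: d ≤ n − k + 1.
Here n = 6, k = 3, so n − k + 1 = 4.
Given d = 5, check d ≤ 4: NO.
Slack = (n − k + 1) − d = -1.
The slack is negative: d = 5 exceeds n − k + 1 = 4 by 1, so the Singleton bound is violated and no linear [6, 3, 5]_8 code can exist. In particular it is not MDS (MDS requires d = n − k + 1 exactly).
Description: the claimed parameters are [6, 3, 5]_8; such a code would be impossible (violates the Singleton bound).


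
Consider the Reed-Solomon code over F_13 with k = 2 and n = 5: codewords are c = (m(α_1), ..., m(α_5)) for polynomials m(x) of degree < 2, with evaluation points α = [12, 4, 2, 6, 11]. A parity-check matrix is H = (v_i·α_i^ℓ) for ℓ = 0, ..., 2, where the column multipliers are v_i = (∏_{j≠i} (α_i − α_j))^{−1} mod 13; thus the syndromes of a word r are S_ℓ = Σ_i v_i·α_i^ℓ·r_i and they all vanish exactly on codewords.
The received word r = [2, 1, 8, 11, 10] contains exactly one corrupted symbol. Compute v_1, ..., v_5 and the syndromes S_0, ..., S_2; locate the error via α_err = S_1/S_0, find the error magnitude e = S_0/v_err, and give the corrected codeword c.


S = (6, 12, 11), error at position 3, error magnitude e = 4, c = [2, 1, 4, 11, 10].

Step 1: column multipliers v_i = (∏_{j≠i}(α_i − α_j))^{−1} mod 13.
  i = 1 (α = 12): (12−4)(12−2)(12−6)(12−11) = 8·10·6·1 = 480 ≡ 12, so v_1 = 12^{−1} = 12 (mod 13).
  i = 2 (α = 4): (4−12)(4−2)(4−6)(4−11) = (−8)·2·(−2)·(−7) = −224 ≡ 10, so v_2 = 10^{−1} = 4 (mod 13).
  i = 3 (α = 2): (2−12)(2−4)(2−6)(2−11) = (−10)·(−2)·(−4)·(−9) = 720 ≡ 5, so v_3 = 5^{−1} = 8 (mod 13).
  i = 4 (α = 6): (6−12)(6−4)(6−2)(6−11) = (−6)·2·4·(−5) = 240 ≡ 6, so v_4 = 6^{−1} = 11 (mod 13).
  i = 5 (α = 11): (11−12)(11−4)(11−2)(11−6) = (−1)·7·9·5 = −315 ≡ 10, so v_5 = 10^{−1} = 4 (mod 13).
  v = [12, 4, 8, 11, 4].
Step 2: syndromes of r = [2, 1, 8, 11, 10] (all sums mod 13).
  S_0 = Σ v_i r_i = 12·2 + 4·1 + 8·8 + 11·11 + 4·10 = 253 ≡ 6.
  S_1 = Σ v_i α_i r_i = 12·12·2 + 4·4·1 + 8·2·8 + 11·6·11 + 4·11·10 = 1598 ≡ 12.
  α_i^2 mod 13 = [1, 3, 4, 10, 4].
  S_2 = Σ v_i α_i^2 r_i = 12·1·2 + 4·3·1 + 8·4·8 + 11·10·11 + 4·4·10 = 1662 ≡ 11.
  S = (6, 12, 11) ≠ 0, so r is not a codeword (an error is present).
Step 3: locate the error. For a single error e at position i, S_ℓ = v_i·e·α_i^ℓ, so α_err = S_1/S_0.
  S_0^{−1} = 6^{−1} = 11 (mod 13), so α_err = 12·11 = 132 ≡ 2 = α_3. Error position i = 3.
  Consistency check: S_2/S_1 = 11·12 = 132 ≡ 2 = α_err ✓ (single-error assumption holds).
Step 4: error magnitude e = S_0/v_3 = S_0·∏_{j≠3}(α_3 − α_j) = 6·5 = 30 ≡ 4 (mod 13).
Step 5: correct position 3: c_3 = r_3 − e = 8 − 4 ≡ 4 (mod 13). Hence c = [2, 1, 4, 11, 10].
  Check: interpolating c through the α_i gives m(x) = 7 + 5·x (degree < 2) with m(α_i) = c_i for every i, so c is indeed a codeword.


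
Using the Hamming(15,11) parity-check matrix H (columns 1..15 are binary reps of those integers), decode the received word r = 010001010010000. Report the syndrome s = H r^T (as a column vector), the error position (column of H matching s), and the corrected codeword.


s = (0, 1, 1, 1)^T, error position = 7, corrected codeword c = 010001110010000

Compute s = H r^T mod 2 one row at a time:
  s_1 = 1 + 0 + 0 + 1 + 0 + 0 + 0 + 0 = 2 ≡ 0 (mod 2).
  s_2 = 0 + 0 + 1 + 0 + 0 + 0 + 0 + 0 = 1 ≡ 1 (mod 2).
  s_3 = 1 + 0 + 1 + 0 + 0 + 1 + 0 + 0 = 3 ≡ 1 (mod 2).
  s_4 = 0 + 0 + 0 + 0 + 0 + 1 + 0 + 0 = 1 ≡ 1 (mod 2).
s = (0, 1, 1, 1)^T — this equals column 7 of H (binary 0111), so error is at position 7.
Correct: flip bit 7 of r = 010001010010000 to get c = 010001110010000.


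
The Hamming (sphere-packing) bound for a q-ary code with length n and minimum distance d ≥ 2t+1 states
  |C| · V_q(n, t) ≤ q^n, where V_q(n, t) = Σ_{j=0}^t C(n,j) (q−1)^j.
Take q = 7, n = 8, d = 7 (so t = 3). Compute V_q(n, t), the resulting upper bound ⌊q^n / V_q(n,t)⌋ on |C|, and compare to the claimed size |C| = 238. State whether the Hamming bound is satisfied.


V_q(n, t) = 13153, q^n = 5764801, Hamming bound = 438, |C| = 238 ≤ bound (satisfied).

Step 1: Compute V_q(n, t) = Σ_{j=0}^3 C(n, j) (q−1)^j.
  j = 0: C(8,0)·(6)^0 = 1·1 = 1.
  j = 1: C(8,1)·(6)^1 = 8·6 = 48.
  j = 2: C(8,2)·(6)^2 = 28·36 = 1008.
  j = 3: C(8,3)·(6)^3 = 56·216 = 12096.
  V_q(n, t) = 1 + 48 + 1008 + 12096 = 13153.
Step 2: q^n = 7^8 = 5764801.
Step 3: Hamming bound ⌊q^n / V_q(n,t)⌋ = ⌊5764801/13153⌋ = 438.
Step 4: Compare |C| = 238 to 438: satisfied.
The claimed |C| lies below the Hamming bound.


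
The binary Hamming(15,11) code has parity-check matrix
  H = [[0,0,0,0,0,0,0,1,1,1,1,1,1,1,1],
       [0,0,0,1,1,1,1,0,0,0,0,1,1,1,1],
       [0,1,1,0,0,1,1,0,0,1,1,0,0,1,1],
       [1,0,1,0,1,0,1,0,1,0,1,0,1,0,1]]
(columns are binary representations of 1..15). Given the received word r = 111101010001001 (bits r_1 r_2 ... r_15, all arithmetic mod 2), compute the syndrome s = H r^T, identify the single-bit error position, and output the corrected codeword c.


s = (1, 0, 0, 1)^T, error position = 9, corrected codeword c = 111101011001001

Compute s = H r^T mod 2 one row at a time:
  s_1 = 1 + 0 + 0 + 0 + 1 + 0 + 0 + 1 = 3 ≡ 1 (mod 2).
  s_2 = 1 + 0 + 1 + 0 + 1 + 0 + 0 + 1 = 4 ≡ 0 (mod 2).
  s_3 = 1 + 1 + 1 + 0 + 0 + 0 + 0 + 1 = 4 ≡ 0 (mod 2).
  s_4 = 1 + 1 + 0 + 0 + 0 + 0 + 0 + 1 = 3 ≡ 1 (mod 2).
s = (1, 0, 0, 1)^T — this equals column 9 of H (binary 1001), so error is at position 9.
Correct: flip bit 9 of r = 111101010001001 to get c = 111101011001001.


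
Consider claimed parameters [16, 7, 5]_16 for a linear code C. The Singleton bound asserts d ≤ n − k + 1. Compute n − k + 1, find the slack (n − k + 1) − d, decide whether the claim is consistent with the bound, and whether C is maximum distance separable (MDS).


Singleton RHS = n − k + 1 = 10, slack = 5, bound satisfied, not MDS.

Singleton bound: d ≤ n − k + 1.
Here n = 16, k = 7, so n − k + 1 = 10.
Given d = 5, check d ≤ 10: YES.
Slack = (n − k + 1) − d = 5.
The code is NOT MDS (slack = 5 > 0).
Description: the claimed parameters are [16, 7, 5]_16; such a code would be non-MDS.


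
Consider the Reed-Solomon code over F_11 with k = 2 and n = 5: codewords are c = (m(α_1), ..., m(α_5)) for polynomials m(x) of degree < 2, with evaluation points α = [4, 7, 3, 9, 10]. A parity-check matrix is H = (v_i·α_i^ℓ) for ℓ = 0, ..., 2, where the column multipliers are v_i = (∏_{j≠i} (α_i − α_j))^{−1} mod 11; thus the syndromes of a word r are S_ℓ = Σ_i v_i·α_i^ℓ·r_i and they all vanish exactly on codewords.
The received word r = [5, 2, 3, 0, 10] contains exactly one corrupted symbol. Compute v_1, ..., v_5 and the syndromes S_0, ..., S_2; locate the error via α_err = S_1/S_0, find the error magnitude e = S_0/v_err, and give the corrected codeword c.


S = (10, 8, 2), error at position 3, error magnitude e = 8, c = [5, 2, 6, 0, 10].

Step 1: column multipliers v_i = (∏_{j≠i}(α_i − α_j))^{−1} mod 11.
  i = 1 (α = 4): (4−7)(4−3)(4−9)(4−10) = (−3)·1·(−5)·(−6) = −90 ≡ 9, so v_1 = 9^{−1} = 5 (mod 11).
  i = 2 (α = 7): (7−4)(7−3)(7−9)(7−10) = 3·4·(−2)·(−3) = 72 ≡ 6, so v_2 = 6^{−1} = 2 (mod 11).
  i = 3 (α = 3): (3−4)(3−7)(3−9)(3−10) = (−1)·(−4)·(−6)·(−7) = 168 ≡ 3, so v_3 = 3^{−1} = 4 (mod 11).
  i = 4 (α = 9): (9−4)(9−7)(9−3)(9−10) = 5·2·6·(−1) = −60 ≡ 6, so v_4 = 6^{−1} = 2 (mod 11).
  i = 5 (α = 10): (10−4)(10−7)(10−3)(10−9) = 6·3·7·1 = 126 ≡ 5, so v_5 = 5^{−1} = 9 (mod 11).
  v = [5, 2, 4, 2, 9].
Step 2: syndromes of r = [5, 2, 3, 0, 10] (all sums mod 11).
  S_0 = Σ v_i r_i = 5·5 + 2·2 + 4·3 + 2·0 + 9·10 = 131 ≡ 10.
  S_1 = Σ v_i α_i r_i = 5·4·5 + 2·7·2 + 4·3·3 + 2·9·0 + 9·10·10 = 1064 ≡ 8.
  α_i^2 mod 11 = [5, 5, 9, 4, 1].
  S_2 = Σ v_i α_i^2 r_i = 5·5·5 + 2·5·2 + 4·9·3 + 2·4·0 + 9·1·10 = 343 ≡ 2.
  S = (10, 8, 2) ≠ 0, so r is not a codeword (an error is present).
Step 3: locate the error. For a single error e at position i, S_ℓ = v_i·e·α_i^ℓ, so α_err = S_1/S_0.
  S_0^{−1} = 10^{−1} = 10 (mod 11), so α_err = 8·10 = 80 ≡ 3 = α_3. Error position i = 3.
  Consistency check: S_2/S_1 = 2·7 = 14 ≡ 3 = α_err ✓ (single-error assumption holds).
Step 4: error magnitude e = S_0/v_3 = S_0·∏_{j≠3}(α_3 − α_j) = 10·3 = 30 ≡ 8 (mod 11).
Step 5: correct position 3: c_3 = r_3 − e = 3 − 8 ≡ 6 (mod 11). Hence c = [5, 2, 6, 0, 10].
  Check: interpolating c through the α_i gives m(x) = 9 + 10·x (degree < 2) with m(α_i) = c_i for every i, so c is indeed a codeword.


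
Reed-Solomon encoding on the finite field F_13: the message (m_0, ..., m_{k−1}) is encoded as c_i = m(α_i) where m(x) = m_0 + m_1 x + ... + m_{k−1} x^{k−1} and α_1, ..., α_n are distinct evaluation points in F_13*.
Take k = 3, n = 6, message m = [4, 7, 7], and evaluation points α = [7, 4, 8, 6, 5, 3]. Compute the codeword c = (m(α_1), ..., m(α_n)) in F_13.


c = [6, 1, 1, 12, 6, 10]

Message polynomial: m(x) = 4 + 7·x + 7·x^2 (mod 13).
For each evaluation point α_i, compute m(α_i) mod 13:
  α_1 = 7: Horner steps 7 → 4 → 6, so m(7) = 6.
  α_2 = 4: Horner steps 7 → 9 → 1, so m(4) = 1.
  α_3 = 8: Horner steps 7 → 11 → 1, so m(8) = 1.
  α_4 = 6: Horner steps 7 → 10 → 12, so m(6) = 12.
  α_5 = 5: Horner steps 7 → 3 → 6, so m(5) = 6.
  α_6 = 3: Horner steps 7 → 2 → 10, so m(3) = 10.
Codeword c = [6, 1, 1, 12, 6, 10] ∈ F_13^6.


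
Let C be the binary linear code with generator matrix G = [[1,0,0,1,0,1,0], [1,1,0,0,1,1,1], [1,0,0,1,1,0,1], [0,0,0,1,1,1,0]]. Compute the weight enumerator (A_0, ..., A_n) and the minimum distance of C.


Weight distribution: A_0 = 1, A_2 = 4, A_3 = 6, A_4 = 3, A_5 = 2. Minimum distance d = 2.

Enumerate all 2^4 = 16 messages m ∈ F_2^4.
For each, compute codeword c = mG in F_2^7, then tally its weight.
  m = 0000 → c = 0000000, weight = 0.
  m = 1000 → c = 1001010, weight = 3.
  m = 0100 → c = 1100111, weight = 5.
  m = 1100 → c = 0101101, weight = 4.
  m = 0010 → c = 1001101, weight = 4.
  m = 1010 → c = 0000111, weight = 3.
  m = 0110 → c = 0101010, weight = 3.
  m = 1110 → c = 1100000, weight = 2.
  m = 0001 → c = 0001110, weight = 3.
  m = 1001 → c = 1000100, weight = 2.
  m = 0101 → c = 1101001, weight = 4.
  m = 1101 → c = 0100011, weight = 3.
  m = 0011 → c = 1000011, weight = 3.
  m = 1011 → c = 0001001, weight = 2.
  m = 0111 → c = 0100100, weight = 2.
  m = 1111 → c = 1101110, weight = 5.
Tally weights:
  weight 0: 1 codewords.
  weight 2: 4 codewords.
  weight 3: 6 codewords.
  weight 4: 3 codewords.
  weight 5: 2 codewords.
Minimum distance d = smallest w > 0 with A_w > 0 = 2.
Sanity: Σ A_w = 16 = 2^4 = 16 ✓.


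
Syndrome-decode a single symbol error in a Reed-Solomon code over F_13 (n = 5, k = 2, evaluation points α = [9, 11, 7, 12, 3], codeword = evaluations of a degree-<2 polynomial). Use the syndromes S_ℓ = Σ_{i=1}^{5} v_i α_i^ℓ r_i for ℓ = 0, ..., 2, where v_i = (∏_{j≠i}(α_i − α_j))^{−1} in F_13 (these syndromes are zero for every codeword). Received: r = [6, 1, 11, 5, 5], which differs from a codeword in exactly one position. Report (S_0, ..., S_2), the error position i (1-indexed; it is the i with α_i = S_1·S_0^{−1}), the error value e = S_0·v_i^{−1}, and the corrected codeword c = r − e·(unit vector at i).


S = (3, 9, 1), error at position 5, error magnitude e = 10, c = [6, 1, 11, 5, 8].

Step 1: column multipliers v_i = (∏_{j≠i}(α_i − α_j))^{−1} mod 13.
  i = 1 (α = 9): (9−11)(9−7)(9−12)(9−3) = (−2)·2·(−3)·6 = 72 ≡ 7, so v_1 = 7^{−1} = 2 (mod 13).
  i = 2 (α = 11): (11−9)(11−7)(11−12)(11−3) = 2·4·(−1)·8 = −64 ≡ 1, so v_2 = 1^{−1} = 1 (mod 13).
  i = 3 (α = 7): (7−9)(7−11)(7−12)(7−3) = (−2)·(−4)·(−5)·4 = −160 ≡ 9, so v_3 = 9^{−1} = 3 (mod 13).
  i = 4 (α = 12): (12−9)(12−11)(12−7)(12−3) = 3·1·5·9 = 135 ≡ 5, so v_4 = 5^{−1} = 8 (mod 13).
  i = 5 (α = 3): (3−9)(3−11)(3−7)(3−12) = (−6)·(−8)·(−4)·(−9) = 1728 ≡ 12, so v_5 = 12^{−1} = 12 (mod 13).
  v = [2, 1, 3, 8, 12].
Step 2: syndromes of r = [6, 1, 11, 5, 5] (all sums mod 13).
  S_0 = Σ v_i r_i = 2·6 + 1·1 + 3·11 + 8·5 + 12·5 = 146 ≡ 3.
  S_1 = Σ v_i α_i r_i = 2·9·6 + 1·11·1 + 3·7·11 + 8·12·5 + 12·3·5 = 1010 ≡ 9.
  α_i^2 mod 13 = [3, 4, 10, 1, 9].
  S_2 = Σ v_i α_i^2 r_i = 2·3·6 + 1·4·1 + 3·10·11 + 8·1·5 + 12·9·5 = 950 ≡ 1.
  S = (3, 9, 1) ≠ 0, so r is not a codeword (an error is present).
Step 3: locate the error. For a single error e at position i, S_ℓ = v_i·e·α_i^ℓ, so α_err = S_1/S_0.
  S_0^{−1} = 3^{−1} = 9 (mod 13), so α_err = 9·9 = 81 ≡ 3 = α_5. Error position i = 5.
  Consistency check: S_2/S_1 = 1·3 = 3 ≡ 3 = α_err ✓ (single-error assumption holds).
Step 4: error magnitude e = S_0/v_5 = S_0·∏_{j≠5}(α_5 − α_j) = 3·12 = 36 ≡ 10 (mod 13).
Step 5: correct position 5: c_5 = r_5 − e = 5 − 10 ≡ 8 (mod 13). Hence c = [6, 1, 11, 5, 8].
  Check: interpolating c through the α_i gives m(x) = 9 + 4·x (degree < 2) with m(α_i) = c_i for every i, so c is indeed a codeword.


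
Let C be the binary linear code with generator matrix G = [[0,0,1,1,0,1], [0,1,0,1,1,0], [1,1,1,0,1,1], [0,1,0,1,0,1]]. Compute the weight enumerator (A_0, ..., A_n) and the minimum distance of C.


Weight distribution: A_0 = 1, A_1 = 1, A_2 = 2, A_3 = 6, A_4 = 5, A_5 = 1. Minimum distance d = 1.

Enumerate all 2^4 = 16 messages m ∈ F_2^4.
For each, compute codeword c = mG in F_2^6, then tally its weight.
  m = 0000 → c = 000000, weight = 0.
  m = 1000 → c = 001101, weight = 3.
  m = 0100 → c = 010110, weight = 3.
  m = 1100 → c = 011011, weight = 4.
  m = 0010 → c = 111011, weight = 5.
  m = 1010 → c = 110110, weight = 4.
  m = 0110 → c = 101101, weight = 4.
  m = 1110 → c = 100000, weight = 1.
  m = 0001 → c = 010101, weight = 3.
  m = 1001 → c = 011000, weight = 2.
  m = 0101 → c = 000011, weight = 2.
  m = 1101 → c = 001110, weight = 3.
  m = 0011 → c = 101110, weight = 4.
  m = 1011 → c = 100011, weight = 3.
  m = 0111 → c = 111000, weight = 3.
  m = 1111 → c = 110101, weight = 4.
Tally weights:
  weight 0: 1 codewords.
  weight 1: 1 codewords.
  weight 2: 2 codewords.
  weight 3: 6 codewords.
  weight 4: 5 codewords.
  weight 5: 1 codewords.
Minimum distance d = smallest w > 0 with A_w > 0 = 1.
Sanity: Σ A_w = 16 = 2^4 = 16 ✓.


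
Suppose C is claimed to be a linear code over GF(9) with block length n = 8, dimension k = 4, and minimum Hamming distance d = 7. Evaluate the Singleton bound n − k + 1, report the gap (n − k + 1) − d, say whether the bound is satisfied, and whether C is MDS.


Singleton RHS = n − k + 1 = 5, slack = -2, bound violated (no such code; not MDS).

Singleton bound: d ≤ n − k + 1.
Here n = 8, k = 4, so n − k + 1 = 5.
Given d = 7, check d ≤ 5: NO.
Slack = (n − k + 1) − d = -2.
The slack is negative: d = 7 exceeds n − k + 1 = 5 by 2, so the Singleton bound is violated and no linear [8, 4, 7]_9 code can exist. In particular it is not MDS (MDS requires d = n − k + 1 exactly).
Description: the claimed parameters are [8, 4, 7]_9; such a code would be impossible (violates the Singleton bound).


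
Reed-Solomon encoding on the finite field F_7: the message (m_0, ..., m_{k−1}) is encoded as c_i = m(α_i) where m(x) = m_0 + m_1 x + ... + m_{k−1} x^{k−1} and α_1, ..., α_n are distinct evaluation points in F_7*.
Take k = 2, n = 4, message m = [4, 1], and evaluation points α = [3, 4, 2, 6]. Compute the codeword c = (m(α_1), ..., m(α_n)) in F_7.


c = [0, 1, 6, 3]

Message polynomial: m(x) = 4 + 1·x (mod 7).
For each evaluation point α_i, compute m(α_i) mod 7:
  α_1 = 3: Horner steps 1 → 0, so m(3) = 0.
  α_2 = 4: Horner steps 1 → 1, so m(4) = 1.
  α_3 = 2: Horner steps 1 → 6, so m(2) = 6.
  α_4 = 6: Horner steps 1 → 3, so m(6) = 3.
Codeword c = [0, 1, 6, 3] ∈ F_7^4.


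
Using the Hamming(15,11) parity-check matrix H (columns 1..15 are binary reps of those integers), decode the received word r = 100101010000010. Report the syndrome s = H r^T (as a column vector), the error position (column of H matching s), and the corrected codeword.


s = (0, 1, 0, 1)^T, error position = 5, corrected codeword c = 100111010000010

Compute s = H r^T mod 2 one row at a time:
  s_1 = 1 + 0 + 0 + 0 + 0 + 0 + 1 + 0 = 2 ≡ 0 (mod 2).
  s_2 = 1 + 0 + 1 + 0 + 0 + 0 + 1 + 0 = 3 ≡ 1 (mod 2).
  s_3 = 0 + 0 + 1 + 0 + 0 + 0 + 1 + 0 = 2 ≡ 0 (mod 2).
  s_4 = 1 + 0 + 0 + 0 + 0 + 0 + 0 + 0 = 1 ≡ 1 (mod 2).
s = (0, 1, 0, 1)^T — this equals column 5 of H (binary 0101), so error is at position 5.
Correct: flip bit 5 of r = 100101010000010 to get c = 100111010000010.


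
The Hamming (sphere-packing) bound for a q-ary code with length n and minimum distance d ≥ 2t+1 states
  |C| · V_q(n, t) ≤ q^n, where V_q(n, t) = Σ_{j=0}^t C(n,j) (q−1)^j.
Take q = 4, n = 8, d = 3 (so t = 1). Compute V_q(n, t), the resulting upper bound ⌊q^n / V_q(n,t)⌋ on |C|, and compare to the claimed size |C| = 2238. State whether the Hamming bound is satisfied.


V_q(n, t) = 25, q^n = 65536, Hamming bound = 2621, |C| = 2238 ≤ bound (satisfied).

Step 1: Compute V_q(n, t) = Σ_{j=0}^1 C(n, j) (q−1)^j.
  j = 0: C(8,0)·(3)^0 = 1·1 = 1.
  j = 1: C(8,1)·(3)^1 = 8·3 = 24.
  V_q(n, t) = 1 + 24 = 25.
Step 2: q^n = 4^8 = 65536.
Step 3: Hamming bound ⌊q^n / V_q(n,t)⌋ = ⌊65536/25⌋ = 2621.
Step 4: Compare |C| = 2238 to 2621: satisfied.
The claimed |C| lies below the Hamming bound.


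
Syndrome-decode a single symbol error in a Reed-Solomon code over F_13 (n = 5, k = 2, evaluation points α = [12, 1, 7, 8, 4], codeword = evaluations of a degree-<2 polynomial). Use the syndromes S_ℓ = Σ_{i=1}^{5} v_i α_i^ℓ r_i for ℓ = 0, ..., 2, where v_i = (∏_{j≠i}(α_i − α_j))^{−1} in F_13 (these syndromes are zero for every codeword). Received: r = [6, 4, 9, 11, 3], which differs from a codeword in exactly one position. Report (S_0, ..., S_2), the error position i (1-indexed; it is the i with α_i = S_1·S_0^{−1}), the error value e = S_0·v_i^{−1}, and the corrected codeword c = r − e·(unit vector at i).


S = (9, 9, 9), error at position 2, error magnitude e = 7, c = [6, 10, 9, 11, 3].

Step 1: column multipliers v_i = (∏_{j≠i}(α_i − α_j))^{−1} mod 13.
  i = 1 (α = 12): (12−1)(12−7)(12−8)(12−4) = 11·5·4·8 = 1760 ≡ 5, so v_1 = 5^{−1} = 8 (mod 13).
  i = 2 (α = 1): (1−12)(1−7)(1−8)(1−4) = (−11)·(−6)·(−7)·(−3) = 1386 ≡ 8, so v_2 = 8^{−1} = 5 (mod 13).
  i = 3 (α = 7): (7−12)(7−1)(7−8)(7−4) = (−5)·6·(−1)·3 = 90 ≡ 12, so v_3 = 12^{−1} = 12 (mod 13).
  i = 4 (α = 8): (8−12)(8−1)(8−7)(8−4) = (−4)·7·1·4 = −112 ≡ 5, so v_4 = 5^{−1} = 8 (mod 13).
  i = 5 (α = 4): (4−12)(4−1)(4−7)(4−8) = (−8)·3·(−3)·(−4) = −288 ≡ 11, so v_5 = 11^{−1} = 6 (mod 13).
  v = [8, 5, 12, 8, 6].
Step 2: syndromes of r = [6, 4, 9, 11, 3] (all sums mod 13).
  S_0 = Σ v_i r_i = 8·6 + 5·4 + 12·9 + 8·11 + 6·3 = 282 ≡ 9.
  S_1 = Σ v_i α_i r_i = 8·12·6 + 5·1·4 + 12·7·9 + 8·8·11 + 6·4·3 = 2128 ≡ 9.
  α_i^2 mod 13 = [1, 1, 10, 12, 3].
  S_2 = Σ v_i α_i^2 r_i = 8·1·6 + 5·1·4 + 12·10·9 + 8·12·11 + 6·3·3 = 2258 ≡ 9.
  S = (9, 9, 9) ≠ 0, so r is not a codeword (an error is present).
Step 3: locate the error. For a single error e at position i, S_ℓ = v_i·e·α_i^ℓ, so α_err = S_1/S_0.
  S_0^{−1} = 9^{−1} = 3 (mod 13), so α_err = 9·3 = 27 ≡ 1 = α_2. Error position i = 2.
  Consistency check: S_2/S_1 = 9·3 = 27 ≡ 1 = α_err ✓ (single-error assumption holds).
Step 4: error magnitude e = S_0/v_2 = S_0·∏_{j≠2}(α_2 − α_j) = 9·8 = 72 ≡ 7 (mod 13).
Step 5: correct position 2: c_2 = r_2 − e = 4 − 7 ≡ 10 (mod 13). Hence c = [6, 10, 9, 11, 3].
  Check: interpolating c through the α_i gives m(x) = 8 + 2·x (degree < 2) with m(α_i) = c_i for every i, so c is indeed a codeword.


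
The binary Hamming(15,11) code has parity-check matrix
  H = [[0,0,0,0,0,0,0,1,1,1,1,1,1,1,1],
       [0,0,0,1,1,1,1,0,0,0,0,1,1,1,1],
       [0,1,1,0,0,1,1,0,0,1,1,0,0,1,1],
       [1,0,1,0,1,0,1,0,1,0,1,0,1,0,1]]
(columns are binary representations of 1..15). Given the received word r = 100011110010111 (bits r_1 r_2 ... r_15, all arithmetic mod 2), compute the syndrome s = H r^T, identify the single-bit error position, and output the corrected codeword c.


s = (1, 0, 1, 0)^T, error position = 10, corrected codeword c = 100011110110111

Compute s = H r^T mod 2 one row at a time:
  s_1 = 1 + 0 + 0 + 1 + 0 + 1 + 1 + 1 = 5 ≡ 1 (mod 2).
  s_2 = 0 + 1 + 1 + 1 + 0 + 1 + 1 + 1 = 6 ≡ 0 (mod 2).
  s_3 = 0 + 0 + 1 + 1 + 0 + 1 + 1 + 1 = 5 ≡ 1 (mod 2).
  s_4 = 1 + 0 + 1 + 1 + 0 + 1 + 1 + 1 = 6 ≡ 0 (mod 2).
s = (1, 0, 1, 0)^T — this equals column 10 of H (binary 1010), so error is at position 10.
Correct: flip bit 10 of r = 100011110010111 to get c = 100011110110111.


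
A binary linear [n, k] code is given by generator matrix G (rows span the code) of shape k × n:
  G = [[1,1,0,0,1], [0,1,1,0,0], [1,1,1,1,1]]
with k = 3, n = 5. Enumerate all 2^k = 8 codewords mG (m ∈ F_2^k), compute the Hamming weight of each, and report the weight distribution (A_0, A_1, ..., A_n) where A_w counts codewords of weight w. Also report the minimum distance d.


Weight distribution: A_0 = 1, A_2 = 3, A_3 = 3, A_5 = 1. Minimum distance d = 2.

Enumerate all 2^3 = 8 messages m ∈ F_2^3.
For each, compute codeword c = mG in F_2^5, then tally its weight.
  m = 000 → c = 00000, weight = 0.
  m = 100 → c = 11001, weight = 3.
  m = 010 → c = 01100, weight = 2.
  m = 110 → c = 10101, weight = 3.
  m = 001 → c = 11111, weight = 5.
  m = 101 → c = 00110, weight = 2.
  m = 011 → c = 10011, weight = 3.
  m = 111 → c = 01010, weight = 2.
Tally weights:
  weight 0: 1 codewords.
  weight 2: 3 codewords.
  weight 3: 3 codewords.
  weight 5: 1 codewords.
Minimum distance d = smallest w > 0 with A_w > 0 = 2.
Sanity: Σ A_w = 8 = 2^3 = 8 ✓.


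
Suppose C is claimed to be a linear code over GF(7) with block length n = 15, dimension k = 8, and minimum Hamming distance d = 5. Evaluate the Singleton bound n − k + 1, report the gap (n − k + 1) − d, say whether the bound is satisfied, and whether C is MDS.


Singleton RHS = n − k + 1 = 8, slack = 3, bound satisfied, not MDS.

Singleton bound: d ≤ n − k + 1.
Here n = 15, k = 8, so n − k + 1 = 8.
Given d = 5, check d ≤ 8: YES.
Slack = (n − k + 1) − d = 3.
The code is NOT MDS (slack = 3 > 0).
Description: the claimed parameters are [15, 8, 5]_7; such a code would be non-MDS.


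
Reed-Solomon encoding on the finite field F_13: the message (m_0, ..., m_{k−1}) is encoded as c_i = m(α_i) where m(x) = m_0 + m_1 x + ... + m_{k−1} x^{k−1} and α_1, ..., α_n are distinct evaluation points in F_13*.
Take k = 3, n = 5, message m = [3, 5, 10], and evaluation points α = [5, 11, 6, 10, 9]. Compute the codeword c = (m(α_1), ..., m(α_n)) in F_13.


c = [5, 7, 3, 0, 0]

Message polynomial: m(x) = 3 + 5·x + 10·x^2 (mod 13).
For each evaluation point α_i, compute m(α_i) mod 13:
  α_1 = 5: Horner steps 10 → 3 → 5, so m(5) = 5.
  α_2 = 11: Horner steps 10 → 11 → 7, so m(11) = 7.
  α_3 = 6: Horner steps 10 → 0 → 3, so m(6) = 3.
  α_4 = 10: Horner steps 10 → 1 → 0, so m(10) = 0.
  α_5 = 9: Horner steps 10 → 4 → 0, so m(9) = 0.
Codeword c = [5, 7, 3, 0, 0] ∈ F_13^5.


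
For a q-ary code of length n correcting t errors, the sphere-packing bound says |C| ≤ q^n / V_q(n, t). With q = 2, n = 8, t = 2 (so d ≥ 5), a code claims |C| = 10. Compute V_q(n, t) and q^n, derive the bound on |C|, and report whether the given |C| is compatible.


V_q(n, t) = 37, q^n = 256, Hamming bound = 6, |C| = 10 > bound (violated).

Step 1: Compute V_q(n, t) = Σ_{j=0}^2 C(n, j) (q−1)^j.
  j = 0: C(8,0)·(1)^0 = 1·1 = 1.
  j = 1: C(8,1)·(1)^1 = 8·1 = 8.
  j = 2: C(8,2)·(1)^2 = 28·1 = 28.
  V_q(n, t) = 1 + 8 + 28 = 37.
Step 2: q^n = 2^8 = 256.
Step 3: Hamming bound ⌊q^n / V_q(n,t)⌋ = ⌊256/37⌋ = 6.
Step 4: Compare |C| = 10 to 6: violated.
The claimed |C| lies above the Hamming bound, so no 2-ary code of length 8 with d ≥ 5 can have 10 codewords.


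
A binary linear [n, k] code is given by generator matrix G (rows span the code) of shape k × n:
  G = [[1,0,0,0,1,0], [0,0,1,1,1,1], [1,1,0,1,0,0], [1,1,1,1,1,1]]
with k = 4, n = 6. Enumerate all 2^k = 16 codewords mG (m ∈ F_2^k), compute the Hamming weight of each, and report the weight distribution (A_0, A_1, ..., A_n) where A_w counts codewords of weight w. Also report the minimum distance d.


Weight distribution: A_0 = 1, A_1 = 1, A_2 = 3, A_3 = 6, A_4 = 3, A_5 = 1, A_6 = 1. Minimum distance d = 1.

Enumerate all 2^4 = 16 messages m ∈ F_2^4.
For each, compute codeword c = mG in F_2^6, then tally its weight.
  m = 0000 → c = 000000, weight = 0.
  m = 1000 → c = 100010, weight = 2.
  m = 0100 → c = 001111, weight = 4.
  m = 1100 → c = 101101, weight = 4.
  m = 0010 → c = 110100, weight = 3.
  m = 1010 → c = 010110, weight = 3.
  m = 0110 → c = 111011, weight = 5.
  m = 1110 → c = 011001, weight = 3.
  m = 0001 → c = 111111, weight = 6.
  m = 1001 → c = 011101, weight = 4.
  m = 0101 → c = 110000, weight = 2.
  m = 1101 → c = 010010, weight = 2.
  m = 0011 → c = 001011, weight = 3.
  m = 1011 → c = 101001, weight = 3.
  m = 0111 → c = 000100, weight = 1.
  m = 1111 → c = 100110, weight = 3.
Tally weights:
  weight 0: 1 codewords.
  weight 1: 1 codewords.
  weight 2: 3 codewords.
  weight 3: 6 codewords.
  weight 4: 3 codewords.
  weight 5: 1 codewords.
  weight 6: 1 codewords.
Minimum distance d = smallest w > 0 with A_w > 0 = 1.
Sanity: Σ A_w = 16 = 2^4 = 16 ✓.


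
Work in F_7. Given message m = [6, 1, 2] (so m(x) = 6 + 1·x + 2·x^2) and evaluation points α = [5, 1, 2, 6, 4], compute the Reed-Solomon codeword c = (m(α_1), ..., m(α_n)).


c = [5, 2, 2, 0, 0]

Message polynomial: m(x) = 6 + 1·x + 2·x^2 (mod 7).
For each evaluation point α_i, compute m(α_i) mod 7:
  α_1 = 5: Horner steps 2 → 4 → 5, so m(5) = 5.
  α_2 = 1: Horner steps 2 → 3 → 2, so m(1) = 2.
  α_3 = 2: Horner steps 2 → 5 → 2, so m(2) = 2.
  α_4 = 6: Horner steps 2 → 6 → 0, so m(6) = 0.
  α_5 = 4: Horner steps 2 → 2 → 0, so m(4) = 0.
Codeword c = [5, 2, 2, 0, 0] ∈ F_7^5.


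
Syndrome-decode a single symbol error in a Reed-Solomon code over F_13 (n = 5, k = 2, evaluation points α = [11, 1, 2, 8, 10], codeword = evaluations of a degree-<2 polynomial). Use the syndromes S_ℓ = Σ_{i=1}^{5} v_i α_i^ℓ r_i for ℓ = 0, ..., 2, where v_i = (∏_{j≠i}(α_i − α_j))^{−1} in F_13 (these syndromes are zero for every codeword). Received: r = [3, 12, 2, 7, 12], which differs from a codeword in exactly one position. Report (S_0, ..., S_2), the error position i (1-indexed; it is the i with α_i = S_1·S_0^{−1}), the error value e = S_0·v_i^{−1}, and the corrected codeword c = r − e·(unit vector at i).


S = (1, 10, 9), error at position 5, error magnitude e = 12, c = [3, 12, 2, 7, 0].

Step 1: column multipliers v_i = (∏_{j≠i}(α_i − α_j))^{−1} mod 13.
  i = 1 (α = 11): (11−1)(11−2)(11−8)(11−10) = 10·9·3·1 = 270 ≡ 10, so v_1 = 10^{−1} = 4 (mod 13).
  i = 2 (α = 1): (1−11)(1−2)(1−8)(1−10) = (−10)·(−1)·(−7)·(−9) = 630 ≡ 6, so v_2 = 6^{−1} = 11 (mod 13).
  i = 3 (α = 2): (2−11)(2−1)(2−8)(2−10) = (−9)·1·(−6)·(−8) = −432 ≡ 10, so v_3 = 10^{−1} = 4 (mod 13).
  i = 4 (α = 8): (8−11)(8−1)(8−2)(8−10) = (−3)·7·6·(−2) = 252 ≡ 5, so v_4 = 5^{−1} = 8 (mod 13).
  i = 5 (α = 10): (10−11)(10−1)(10−2)(10−8) = (−1)·9·8·2 = −144 ≡ 12, so v_5 = 12^{−1} = 12 (mod 13).
  v = [4, 11, 4, 8, 12].
Step 2: syndromes of r = [3, 12, 2, 7, 12] (all sums mod 13).
  S_0 = Σ v_i r_i = 4·3 + 11·12 + 4·2 + 8·7 + 12·12 = 352 ≡ 1.
  S_1 = Σ v_i α_i r_i = 4·11·3 + 11·1·12 + 4·2·2 + 8·8·7 + 12·10·12 = 2168 ≡ 10.
  α_i^2 mod 13 = [4, 1, 4, 12, 9].
  S_2 = Σ v_i α_i^2 r_i = 4·4·3 + 11·1·12 + 4·4·2 + 8·12·7 + 12·9·12 = 2180 ≡ 9.
  S = (1, 10, 9) ≠ 0, so r is not a codeword (an error is present).
Step 3: locate the error. For a single error e at position i, S_ℓ = v_i·e·α_i^ℓ, so α_err = S_1/S_0.
  S_0^{−1} = 1^{−1} = 1 (mod 13), so α_err = 10·1 = 10 ≡ 10 = α_5. Error position i = 5.
  Consistency check: S_2/S_1 = 9·4 = 36 ≡ 10 = α_err ✓ (single-error assumption holds).
Step 4: error magnitude e = S_0/v_5 = S_0·∏_{j≠5}(α_5 − α_j) = 1·12 = 12 ≡ 12 (mod 13).
Step 5: correct position 5: c_5 = r_5 − e = 12 − 12 ≡ 0 (mod 13). Hence c = [3, 12, 2, 7, 0].
  Check: interpolating c through the α_i gives m(x) = 9 + 3·x (degree < 2) with m(α_i) = c_i for every i, so c is indeed a codeword.


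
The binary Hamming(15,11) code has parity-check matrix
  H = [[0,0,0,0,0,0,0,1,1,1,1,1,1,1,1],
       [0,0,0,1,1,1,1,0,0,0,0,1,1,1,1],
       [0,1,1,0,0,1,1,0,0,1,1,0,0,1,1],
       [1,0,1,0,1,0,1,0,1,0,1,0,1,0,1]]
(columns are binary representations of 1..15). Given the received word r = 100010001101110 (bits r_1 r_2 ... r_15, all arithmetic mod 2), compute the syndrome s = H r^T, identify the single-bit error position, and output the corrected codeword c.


s = (1, 0, 0, 0)^T, error position = 8, corrected codeword c = 100010011101110

Compute s = H r^T mod 2 one row at a time:
  s_1 = 0 + 1 + 1 + 0 + 1 + 1 + 1 + 0 = 5 ≡ 1 (mod 2).
  s_2 = 0 + 1 + 0 + 0 + 1 + 1 + 1 + 0 = 4 ≡ 0 (mod 2).
  s_3 = 0 + 0 + 0 + 0 + 1 + 0 + 1 + 0 = 2 ≡ 0 (mod 2).
  s_4 = 1 + 0 + 1 + 0 + 1 + 0 + 1 + 0 = 4 ≡ 0 (mod 2).
s = (1, 0, 0, 0)^T — this equals column 8 of H (binary 1000), so error is at position 8.
Correct: flip bit 8 of r = 100010001101110 to get c = 100010011101110.
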